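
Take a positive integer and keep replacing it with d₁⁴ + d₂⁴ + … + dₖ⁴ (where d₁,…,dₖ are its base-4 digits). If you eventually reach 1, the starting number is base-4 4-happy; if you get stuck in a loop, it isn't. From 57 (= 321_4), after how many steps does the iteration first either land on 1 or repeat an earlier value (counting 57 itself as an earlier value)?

6

57 = (3,2,1)_4 → 3⁴ + 2⁴ + 1⁴ = 98
98 = (1,2,0,2)_4 → 1⁴ + 2⁴ + 0⁴ + 2⁴ = 33
33 = (2,0,1)_4 → 2⁴ + 0⁴ + 1⁴ = 17
17 = (1,0,1)_4 → 1⁴ + 0⁴ + 1⁴ = 2
2 = (2)_4 → 2⁴ = 16
16 = (1,0,0)_4 → 1⁴ + 0⁴ + 0⁴ = 1  — reached 1.
That took 6 steps.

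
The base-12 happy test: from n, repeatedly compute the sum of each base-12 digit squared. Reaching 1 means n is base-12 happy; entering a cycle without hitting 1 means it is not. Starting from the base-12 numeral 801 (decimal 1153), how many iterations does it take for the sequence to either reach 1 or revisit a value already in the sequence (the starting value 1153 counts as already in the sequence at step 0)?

4

1153 = (8,0,1)_12 → 8² + 0² + 1² = 65
65 = (5,5)_12 → 5² + 5² = 50
50 = (4,2)_12 → 4² + 2² = 20
20 = (1,8)_12 → 1² + 8² = 65  — 65 repeats.
That took 4 steps.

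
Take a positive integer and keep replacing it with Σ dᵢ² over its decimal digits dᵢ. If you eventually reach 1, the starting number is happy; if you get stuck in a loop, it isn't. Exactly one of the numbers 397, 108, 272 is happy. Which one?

397: 397 → 139 → 91 → 82 → 68 → 100 → 1  — reaches 1 (happy)
108: 108 → 65 → 61 → 37 → 58 → 89 → 145 → 42 → 20 → 4 → 16 → 37  — repeats 37 (not happy)
272: 272 → 57 → 74 → 65 → 61 → 37 → 58 → 89 → 145 → 42 → 20 → 4 → 16 → 37  — repeats 37 (not happy)

397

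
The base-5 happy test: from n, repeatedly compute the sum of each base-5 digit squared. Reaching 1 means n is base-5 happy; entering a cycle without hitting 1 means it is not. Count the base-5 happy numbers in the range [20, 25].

2

20: 20 → 16 → 10 → 4 → 16  (repeats 16)
21: 21 → 17 → 13 → 13  (repeats 13)
22: 22 → 20 → 16 → 10 → 4 → 16  (repeats 16)
23: 23 → 25 → 1  (reaches 1)
24: 24 → 32 → 6 → 2 → 4 → 16 → 10 → 4  (repeats 4)
25: 25 → 1  (reaches 1)
base-5 happy: 23, 25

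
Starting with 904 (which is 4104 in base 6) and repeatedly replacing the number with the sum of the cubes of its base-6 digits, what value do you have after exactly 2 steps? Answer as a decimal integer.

904 = (4,1,0,4)_6 → 4³ + 1³ + 0³ + 4³ = 129
129 = (3,3,3)_6 → 3³ + 3³ + 3³ = 81

81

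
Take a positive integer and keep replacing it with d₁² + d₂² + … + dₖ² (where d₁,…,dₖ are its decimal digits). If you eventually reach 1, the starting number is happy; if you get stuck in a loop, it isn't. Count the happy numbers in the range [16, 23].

2

16: 16 → 37 → 58 → 89 → 145 → 42 → 20 → 4 → 16  (repeats 16)
17: 17 → 50 → 25 → 29 → 85 → 89 → 145 → 42 → 20 → 4 → 16 → 37 → 58 → 89  (repeats 89)
18: 18 → 65 → 61 → 37 → 58 → 89 → 145 → 42 → 20 → 4 → 16 → 37  (repeats 37)
19: 19 → 82 → 68 → 100 → 1  (reaches 1)
20: 20 → 4 → 16 → 37 → 58 → 89 → 145 → 42 → 20  (repeats 20)
21: 21 → 5 → 25 → 29 → 85 → 89 → 145 → 42 → 20 → 4 → 16 → 37 → 58 → 89  (repeats 89)
22: 22 → 8 → 64 → 52 → 29 → 85 → 89 → 145 → 42 → 20 → 4 → 16 → 37 → 58 → 89  (repeats 89)
23: 23 → 13 → 10 → 1  (reaches 1)
happy: 19, 23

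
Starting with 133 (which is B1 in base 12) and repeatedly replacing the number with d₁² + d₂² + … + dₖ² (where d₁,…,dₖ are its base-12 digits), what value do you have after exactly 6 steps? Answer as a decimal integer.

133 = (11,1)_12 → 11² + 1² = 122
122 = (10,2)_12 → 10² + 2² = 104
104 = (8,8)_12 → 8² + 8² = 128
128 = (10,8)_12 → 10² + 8² = 164
164 = (1,1,8)_12 → 1² + 1² + 8² = 66
66 = (5,6)_12 → 5² + 6² = 61

61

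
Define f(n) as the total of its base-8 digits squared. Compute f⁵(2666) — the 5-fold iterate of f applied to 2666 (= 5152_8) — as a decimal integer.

2666 = (5,1,5,2)_8 → 5² + 1² + 5² + 2² = 55
55 = (6,7)_8 → 6² + 7² = 85
85 = (1,2,5)_8 → 1² + 2² + 5² = 30
30 = (3,6)_8 → 3² + 6² = 45
45 = (5,5)_8 → 5² + 5² = 50

50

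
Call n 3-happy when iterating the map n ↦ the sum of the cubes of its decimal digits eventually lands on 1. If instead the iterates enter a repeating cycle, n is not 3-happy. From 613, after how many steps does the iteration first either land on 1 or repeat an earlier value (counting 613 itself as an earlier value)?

3

613 → 6³ + 1³ + 3³ = 216 + 1 + 27 = 244
244 → 2³ + 4³ + 4³ = 8 + 64 + 64 = 136
136 → 1³ + 3³ + 6³ = 1 + 27 + 216 = 244  — 244 repeats.
That took 3 steps.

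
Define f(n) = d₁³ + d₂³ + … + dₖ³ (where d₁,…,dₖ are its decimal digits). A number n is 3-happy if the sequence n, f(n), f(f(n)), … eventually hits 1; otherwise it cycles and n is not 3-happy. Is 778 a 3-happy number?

3-happy

778 → 7³ + 7³ + 8³ = 1198
1198 → 1³ + 1³ + 9³ + 8³ = 1243
1243 → 1³ + 2³ + 4³ + 3³ = 100
100 → 1³ + 0³ + 0³ = 1  — reached 1.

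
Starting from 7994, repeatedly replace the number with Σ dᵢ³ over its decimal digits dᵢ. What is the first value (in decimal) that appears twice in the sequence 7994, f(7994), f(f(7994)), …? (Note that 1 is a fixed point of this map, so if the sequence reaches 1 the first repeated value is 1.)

371

7994 → 7³ + 9³ + 9³ + 4³ = 1865
1865 → 1³ + 8³ + 6³ + 5³ = 854
854 → 8³ + 5³ + 4³ = 701
701 → 7³ + 0³ + 1³ = 344
344 → 3³ + 4³ + 4³ = 155
155 → 1³ + 5³ + 5³ = 251
251 → 2³ + 5³ + 1³ = 134
134 → 1³ + 3³ + 4³ = 92
92 → 9³ + 2³ = 737
737 → 7³ + 3³ + 7³ = 713
713 → 7³ + 1³ + 3³ = 371
371 → 3³ + 7³ + 1³ = 371  — 371 already appeared earlier.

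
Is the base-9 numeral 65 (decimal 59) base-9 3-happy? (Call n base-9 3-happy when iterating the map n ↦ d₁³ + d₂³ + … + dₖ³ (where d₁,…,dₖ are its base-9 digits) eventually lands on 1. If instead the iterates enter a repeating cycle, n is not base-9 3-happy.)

59 = (6,5)_9 → 6³ + 5³ = 341
341 = (4,1,8)_9 → 4³ + 1³ + 8³ = 577
577 = (7,1,1)_9 → 7³ + 1³ + 1³ = 345
345 = (4,2,3)_9 → 4³ + 2³ + 3³ = 99
99 = (1,2,0)_9 → 1³ + 2³ + 0³ = 9
9 = (1,0)_9 → 1³ + 0³ = 1  — reached 1.

base-9 3-happy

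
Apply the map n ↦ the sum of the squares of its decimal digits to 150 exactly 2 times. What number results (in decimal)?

150 → 1² + 5² + 0² = 1 + 25 + 0 = 26
26 → 2² + 6² = 4 + 36 = 40

40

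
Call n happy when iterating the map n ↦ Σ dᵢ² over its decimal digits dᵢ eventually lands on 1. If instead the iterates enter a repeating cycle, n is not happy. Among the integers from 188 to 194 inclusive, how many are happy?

188: 188 → 129 → 86 → 100 → 1  — happy
189: 189 → 146 → 53 → 34 → 25 → 29 → 85 → 89 → 145 → 42 → 20 → 4 → 16 → 37 → 58 → 89  — not happy
190: 190 → 82 → 68 → 100 → 1  — happy
191: 191 → 83 → 73 → 58 → 89 → 145 → 42 → 20 → 4 → 16 → 37 → 58  — not happy
192: 192 → 86 → 100 → 1  — happy
193: 193 → 91 → 82 → 68 → 100 → 1  — happy
194: 194 → 98 → 145 → 42 → 20 → 4 → 16 → 37 → 58 → 89 → 145  — not happy
happy: 188, 190, 192, 193

4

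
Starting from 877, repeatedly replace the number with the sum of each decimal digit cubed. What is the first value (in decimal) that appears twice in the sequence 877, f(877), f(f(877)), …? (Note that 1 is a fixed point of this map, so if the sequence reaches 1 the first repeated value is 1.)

877 → 8³ + 7³ + 7³ = 1198
1198 → 1³ + 1³ + 9³ + 8³ = 1243
1243 → 1³ + 2³ + 4³ + 3³ = 100
100 → 1³ + 0³ + 0³ = 1  — reached the fixed point 1.
1 → 1, so 1 is the first repeated value.

1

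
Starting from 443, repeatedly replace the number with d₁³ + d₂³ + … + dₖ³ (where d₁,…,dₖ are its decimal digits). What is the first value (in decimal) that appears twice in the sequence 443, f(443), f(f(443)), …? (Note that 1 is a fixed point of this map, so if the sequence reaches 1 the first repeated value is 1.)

371

443 → 4³ + 4³ + 3³ = 155
155 → 1³ + 5³ + 5³ = 251
251 → 2³ + 5³ + 1³ = 134
134 → 1³ + 3³ + 4³ = 92
92 → 9³ + 2³ = 737
737 → 7³ + 3³ + 7³ = 713
713 → 7³ + 1³ + 3³ = 371
371 → 3³ + 7³ + 1³ = 371  — 371 already appeared earlier.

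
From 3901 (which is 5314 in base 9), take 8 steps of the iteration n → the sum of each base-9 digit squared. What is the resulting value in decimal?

3901 = (5,3,1,4)_9 → 5² + 3² + 1² + 4² = 51
51 = (5,6)_9 → 5² + 6² = 61
61 = (6,7)_9 → 6² + 7² = 85
85 = (1,0,4)_9 → 1² + 0² + 4² = 17
17 = (1,8)_9 → 1² + 8² = 65
65 = (7,2)_9 → 7² + 2² = 53
53 = (5,8)_9 → 5² + 8² = 89
89 = (1,0,8)_9 → 1² + 0² + 8² = 65

65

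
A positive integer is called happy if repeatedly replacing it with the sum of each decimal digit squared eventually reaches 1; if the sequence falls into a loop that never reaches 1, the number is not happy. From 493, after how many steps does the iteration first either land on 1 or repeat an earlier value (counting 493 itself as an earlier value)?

493 → 4² + 9² + 3² = 106
106 → 1² + 0² + 6² = 37
37 → 3² + 7² = 58
58 → 5² + 8² = 89
89 → 8² + 9² = 145
145 → 1² + 4² + 5² = 42
42 → 4² + 2² = 20
20 → 2² + 0² = 4
4 → 4² = 16
16 → 1² + 6² = 37  — 37 repeats.
That took 10 steps.

10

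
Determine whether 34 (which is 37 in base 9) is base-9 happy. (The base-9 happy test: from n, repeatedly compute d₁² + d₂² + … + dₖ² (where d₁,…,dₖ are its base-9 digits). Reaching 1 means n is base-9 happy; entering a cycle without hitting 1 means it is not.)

not base-9 happy

34 = (3,7)_9 → 3² + 7² = 9 + 49 = 58
58 = (6,4)_9 → 6² + 4² = 36 + 16 = 52
52 = (5,7)_9 → 5² + 7² = 25 + 49 = 74
74 = (8,2)_9 → 8² + 2² = 64 + 4 = 68
68 = (7,5)_9 → 7² + 5² = 49 + 25 = 74  — 74 already seen; the sequence cycles without reaching 1.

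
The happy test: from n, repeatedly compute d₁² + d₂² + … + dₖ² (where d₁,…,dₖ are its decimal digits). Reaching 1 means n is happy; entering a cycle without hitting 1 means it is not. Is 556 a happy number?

happy

556 → 5² + 5² + 6² = 25 + 25 + 36 = 86
86 → 8² + 6² = 64 + 36 = 100
100 → 1² + 0² + 0² = 1 + 0 + 0 = 1  — reached 1.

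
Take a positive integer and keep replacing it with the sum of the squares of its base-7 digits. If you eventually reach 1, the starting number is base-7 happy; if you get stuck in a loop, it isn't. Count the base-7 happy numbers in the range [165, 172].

165: 165 → 29 → 17 → 13 → 37 → 29  — not base-7 happy
166: 166 → 38 → 34 → 52 → 10 → 10  — not base-7 happy
167: 167 → 49 → 1  — base-7 happy
168: 168 → 18 → 20 → 40 → 50 → 2 → 4 → 16 → 8 → 2  — not base-7 happy
169: 169 → 19 → 29 → 17 → 13 → 37 → 29  — not base-7 happy
170: 170 → 22 → 10 → 10  — not base-7 happy
171: 171 → 27 → 45 → 45  — not base-7 happy
172: 172 → 34 → 52 → 10 → 10  — not base-7 happy
base-7 happy: 167

1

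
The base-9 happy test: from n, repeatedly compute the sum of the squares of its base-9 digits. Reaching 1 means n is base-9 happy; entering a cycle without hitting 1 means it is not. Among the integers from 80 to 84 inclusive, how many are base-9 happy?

1

80: 80 → 128 → 30 → 18 → 4 → 16 → 50 → 50  (repeats 50)
81: 81 → 1  (reaches 1)
82: 82 → 2 → 4 → 16 → 50 → 50  (repeats 50)
83: 83 → 5 → 25 → 53 → 89 → 65 → 53  (repeats 53)
84: 84 → 10 → 2 → 4 → 16 → 50 → 50  (repeats 50)
base-9 happy: 81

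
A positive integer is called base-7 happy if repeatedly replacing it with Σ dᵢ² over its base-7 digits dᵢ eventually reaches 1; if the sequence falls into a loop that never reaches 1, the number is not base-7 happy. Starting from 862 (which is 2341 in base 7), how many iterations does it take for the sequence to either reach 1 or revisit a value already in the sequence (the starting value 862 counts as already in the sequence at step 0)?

862 = (2,3,4,1)_7 → 2² + 3² + 4² + 1² = 4 + 9 + 16 + 1 = 30
30 = (4,2)_7 → 4² + 2² = 16 + 4 = 20
20 = (2,6)_7 → 2² + 6² = 4 + 36 = 40
40 = (5,5)_7 → 5² + 5² = 25 + 25 = 50
50 = (1,0,1)_7 → 1² + 0² + 1² = 1 + 0 + 1 = 2
2 = (2)_7 → 2² = 4
4 = (4)_7 → 4² = 16
16 = (2,2)_7 → 2² + 2² = 4 + 4 = 8
8 = (1,1)_7 → 1² + 1² = 1 + 1 = 2  — 2 repeats.
That took 9 steps.

9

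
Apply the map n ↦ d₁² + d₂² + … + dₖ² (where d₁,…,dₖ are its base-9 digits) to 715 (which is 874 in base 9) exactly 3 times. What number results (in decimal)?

73

715 = (8,7,4)_9 → 129
129 = (1,5,3)_9 → 35
35 = (3,8)_9 → 73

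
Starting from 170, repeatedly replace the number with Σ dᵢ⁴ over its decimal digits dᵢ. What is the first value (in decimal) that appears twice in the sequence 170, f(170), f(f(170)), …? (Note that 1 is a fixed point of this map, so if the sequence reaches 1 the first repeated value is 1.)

8208

170 → 2402
2402 → 288
288 → 8208
8208 → 8208  — 8208 already appeared earlier.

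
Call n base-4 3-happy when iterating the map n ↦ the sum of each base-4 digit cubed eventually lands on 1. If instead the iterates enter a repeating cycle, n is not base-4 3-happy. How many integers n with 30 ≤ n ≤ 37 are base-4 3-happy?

2

30: 30 → 36 → 9 → 9  — not base-4 3-happy
31: 31 → 55 → 55  — not base-4 3-happy
32: 32 → 8 → 8  — not base-4 3-happy
33: 33 → 9 → 9  — not base-4 3-happy
34: 34 → 16 → 1  — base-4 3-happy
35: 35 → 35  — not base-4 3-happy
36: 36 → 9 → 9  — not base-4 3-happy
37: 37 → 10 → 16 → 1  — base-4 3-happy
base-4 3-happy: 34, 37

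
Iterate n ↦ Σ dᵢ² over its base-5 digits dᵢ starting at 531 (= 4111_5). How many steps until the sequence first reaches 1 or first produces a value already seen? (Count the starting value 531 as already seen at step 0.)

3

531 = (4,1,1,1)_5 → 4² + 1² + 1² + 1² = 19
19 = (3,4)_5 → 3² + 4² = 25
25 = (1,0,0)_5 → 1² + 0² + 0² = 1  — reached 1.
That took 3 steps.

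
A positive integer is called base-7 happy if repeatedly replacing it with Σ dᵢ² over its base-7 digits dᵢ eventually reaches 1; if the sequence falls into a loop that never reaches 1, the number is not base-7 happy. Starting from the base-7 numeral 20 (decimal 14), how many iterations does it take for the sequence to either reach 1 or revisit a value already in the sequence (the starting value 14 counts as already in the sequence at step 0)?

5

14 = (2,0)_7 → 2² + 0² = 4
4 = (4)_7 → 4² = 16
16 = (2,2)_7 → 2² + 2² = 8
8 = (1,1)_7 → 1² + 1² = 2
2 = (2)_7 → 2² = 4  — 4 repeats.
That took 5 steps.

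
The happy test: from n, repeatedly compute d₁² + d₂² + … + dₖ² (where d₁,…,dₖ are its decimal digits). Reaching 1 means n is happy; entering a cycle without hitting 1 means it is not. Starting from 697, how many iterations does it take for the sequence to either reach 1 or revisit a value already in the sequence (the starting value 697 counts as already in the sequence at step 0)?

11

697 → 6² + 9² + 7² = 166
166 → 1² + 6² + 6² = 73
73 → 7² + 3² = 58
58 → 5² + 8² = 89
89 → 8² + 9² = 145
145 → 1² + 4² + 5² = 42
42 → 4² + 2² = 20
20 → 2² + 0² = 4
4 → 4² = 16
16 → 1² + 6² = 37
37 → 3² + 7² = 58  — 58 repeats.
That took 11 steps.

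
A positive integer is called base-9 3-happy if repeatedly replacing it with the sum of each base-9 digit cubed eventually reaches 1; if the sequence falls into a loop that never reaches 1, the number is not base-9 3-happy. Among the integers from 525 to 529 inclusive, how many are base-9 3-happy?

525: 525 → 307 → 371 → 197 → 547 → 775 → 127 → 127  (repeats 127)
526: 526 → 344 → 80 → 1024 → 496 → 218 → 232 → 694 → 638 → 1198 → 470 → 476 → 980 → 540 → 432 → 152 → 856 → 128 → 134 → 638  (repeats 638)
527: 527 → 405 → 125 → 577 → 345 → 99 → 9 → 1  (reaches 1)
528: 528 → 496 → 218 → 232 → 694 → 638 → 1198 → 470 → 476 → 980 → 540 → 432 → 152 → 856 → 128 → 134 → 638  (repeats 638)
529: 529 → 623 → 567 → 343 → 73 → 513 → 243 → 27 → 27  (repeats 27)
base-9 3-happy: 527

1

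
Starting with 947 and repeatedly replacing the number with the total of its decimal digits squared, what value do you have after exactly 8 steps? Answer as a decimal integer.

947 → 146
146 → 53
53 → 34
34 → 25
25 → 29
29 → 85
85 → 89
89 → 145

145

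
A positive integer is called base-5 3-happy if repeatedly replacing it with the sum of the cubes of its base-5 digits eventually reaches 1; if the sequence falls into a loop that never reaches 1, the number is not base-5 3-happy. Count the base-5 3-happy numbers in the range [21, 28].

21: 21 → 65 → 35 → 9 → 65  — not base-5 3-happy
22: 22 → 72 → 80 → 28 → 28  — not base-5 3-happy
23: 23 → 91 → 55 → 9 → 65 → 35 → 9  — not base-5 3-happy
24: 24 → 128 → 28 → 28  — not base-5 3-happy
25: 25 → 1  — base-5 3-happy
26: 26 → 2 → 8 → 28 → 28  — not base-5 3-happy
27: 27 → 9 → 65 → 35 → 9  — not base-5 3-happy
28: 28 → 28  — not base-5 3-happy
base-5 3-happy: 25

1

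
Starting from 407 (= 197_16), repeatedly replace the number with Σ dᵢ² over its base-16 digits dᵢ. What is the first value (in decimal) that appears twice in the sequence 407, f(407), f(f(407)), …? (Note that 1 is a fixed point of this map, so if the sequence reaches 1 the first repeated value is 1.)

407 = (1,9,7)_16 → 1² + 9² + 7² = 1 + 81 + 49 = 131
131 = (8,3)_16 → 8² + 3² = 64 + 9 = 73
73 = (4,9)_16 → 4² + 9² = 16 + 81 = 97
97 = (6,1)_16 → 6² + 1² = 36 + 1 = 37
37 = (2,5)_16 → 2² + 5² = 4 + 25 = 29
29 = (1,13)_16 → 1² + 13² = 1 + 169 = 170
170 = (10,10)_16 → 10² + 10² = 100 + 100 = 200
200 = (12,8)_16 → 12² + 8² = 144 + 64 = 208
208 = (13,0)_16 → 13² + 0² = 169 + 0 = 169
169 = (10,9)_16 → 10² + 9² = 100 + 81 = 181
181 = (11,5)_16 → 11² + 5² = 121 + 25 = 146
146 = (9,2)_16 → 9² + 2² = 81 + 4 = 85
85 = (5,5)_16 → 5² + 5² = 25 + 25 = 50
50 = (3,2)_16 → 3² + 2² = 9 + 4 = 13
13 = (13)_16 → 13² = 169  — 169 already appeared earlier.

169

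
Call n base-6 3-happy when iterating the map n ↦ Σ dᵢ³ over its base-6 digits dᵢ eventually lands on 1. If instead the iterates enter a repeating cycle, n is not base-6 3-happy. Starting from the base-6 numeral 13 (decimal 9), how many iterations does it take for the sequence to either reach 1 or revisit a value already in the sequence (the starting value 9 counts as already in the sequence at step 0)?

9 = (1,3)_6 → 1³ + 3³ = 28
28 = (4,4)_6 → 4³ + 4³ = 128
128 = (3,3,2)_6 → 3³ + 3³ + 2³ = 62
62 = (1,4,2)_6 → 1³ + 4³ + 2³ = 73
73 = (2,0,1)_6 → 2³ + 0³ + 1³ = 9  — 9 repeats.
That took 5 steps.

5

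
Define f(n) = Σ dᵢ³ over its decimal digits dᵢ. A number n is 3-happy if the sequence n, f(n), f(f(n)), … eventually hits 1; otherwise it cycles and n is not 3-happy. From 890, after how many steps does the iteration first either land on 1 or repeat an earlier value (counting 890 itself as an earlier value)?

890 → 8³ + 9³ + 0³ = 512 + 729 + 0 = 1241
1241 → 1³ + 2³ + 4³ + 1³ = 1 + 8 + 64 + 1 = 74
74 → 7³ + 4³ = 343 + 64 = 407
407 → 4³ + 0³ + 7³ = 64 + 0 + 343 = 407  — 407 repeats.
That took 4 steps.

4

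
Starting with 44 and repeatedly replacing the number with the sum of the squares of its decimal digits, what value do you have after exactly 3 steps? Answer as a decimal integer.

10

44 → 4² + 4² = 32
32 → 3² + 2² = 13
13 → 1² + 3² = 10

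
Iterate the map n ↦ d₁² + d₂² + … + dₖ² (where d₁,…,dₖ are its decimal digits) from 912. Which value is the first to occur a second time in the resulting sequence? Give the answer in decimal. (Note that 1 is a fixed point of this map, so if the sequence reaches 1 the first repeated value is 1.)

1

912 → 9² + 1² + 2² = 81 + 1 + 4 = 86
86 → 8² + 6² = 64 + 36 = 100
100 → 1² + 0² + 0² = 1 + 0 + 0 = 1  — reached the fixed point 1.
1 → 1, so 1 is the first repeated value.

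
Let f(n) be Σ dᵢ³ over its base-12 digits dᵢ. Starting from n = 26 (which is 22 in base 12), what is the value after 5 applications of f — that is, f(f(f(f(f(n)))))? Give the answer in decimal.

26 = (2,2)_12 → 16
16 = (1,4)_12 → 65
65 = (5,5)_12 → 250
250 = (1,8,10)_12 → 1513
1513 = (10,6,1)_12 → 1217

1217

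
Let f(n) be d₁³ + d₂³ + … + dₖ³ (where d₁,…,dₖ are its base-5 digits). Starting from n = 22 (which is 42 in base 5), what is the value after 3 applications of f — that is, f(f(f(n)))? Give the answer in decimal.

22 = (4,2)_5 → 4³ + 2³ = 72
72 = (2,4,2)_5 → 2³ + 4³ + 2³ = 80
80 = (3,1,0)_5 → 3³ + 1³ + 0³ = 28

28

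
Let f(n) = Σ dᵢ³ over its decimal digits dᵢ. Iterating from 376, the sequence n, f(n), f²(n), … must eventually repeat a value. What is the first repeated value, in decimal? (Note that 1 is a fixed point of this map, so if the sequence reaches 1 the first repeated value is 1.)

370

376 → 3³ + 7³ + 6³ = 27 + 343 + 216 = 586
586 → 5³ + 8³ + 6³ = 125 + 512 + 216 = 853
853 → 8³ + 5³ + 3³ = 512 + 125 + 27 = 664
664 → 6³ + 6³ + 4³ = 216 + 216 + 64 = 496
496 → 4³ + 9³ + 6³ = 64 + 729 + 216 = 1009
1009 → 1³ + 0³ + 0³ + 9³ = 1 + 0 + 0 + 729 = 730
730 → 7³ + 3³ + 0³ = 343 + 27 + 0 = 370
370 → 3³ + 7³ + 0³ = 27 + 343 + 0 = 370  — 370 already appeared earlier.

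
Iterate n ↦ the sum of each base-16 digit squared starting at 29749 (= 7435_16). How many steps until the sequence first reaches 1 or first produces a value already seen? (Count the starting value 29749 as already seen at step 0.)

29749 = (7,4,3,5)_16 → 7² + 4² + 3² + 5² = 49 + 16 + 9 + 25 = 99
99 = (6,3)_16 → 6² + 3² = 36 + 9 = 45
45 = (2,13)_16 → 2² + 13² = 4 + 169 = 173
173 = (10,13)_16 → 10² + 13² = 100 + 169 = 269
269 = (1,0,13)_16 → 1² + 0² + 13² = 1 + 0 + 169 = 170
170 = (10,10)_16 → 10² + 10² = 100 + 100 = 200
200 = (12,8)_16 → 12² + 8² = 144 + 64 = 208
208 = (13,0)_16 → 13² + 0² = 169 + 0 = 169
169 = (10,9)_16 → 10² + 9² = 100 + 81 = 181
181 = (11,5)_16 → 11² + 5² = 121 + 25 = 146
146 = (9,2)_16 → 9² + 2² = 81 + 4 = 85
85 = (5,5)_16 → 5² + 5² = 25 + 25 = 50
50 = (3,2)_16 → 3² + 2² = 9 + 4 = 13
13 = (13)_16 → 13² = 169  — 169 repeats.
That took 14 steps.

14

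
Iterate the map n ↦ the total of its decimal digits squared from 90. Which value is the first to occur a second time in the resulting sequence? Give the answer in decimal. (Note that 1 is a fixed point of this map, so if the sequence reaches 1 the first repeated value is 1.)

37

90 → 9² + 0² = 81 + 0 = 81
81 → 8² + 1² = 64 + 1 = 65
65 → 6² + 5² = 36 + 25 = 61
61 → 6² + 1² = 36 + 1 = 37
37 → 3² + 7² = 9 + 49 = 58
58 → 5² + 8² = 25 + 64 = 89
89 → 8² + 9² = 64 + 81 = 145
145 → 1² + 4² + 5² = 1 + 16 + 25 = 42
42 → 4² + 2² = 16 + 4 = 20
20 → 2² + 0² = 4 + 0 = 4
4 → 4² = 16
16 → 1² + 6² = 1 + 36 = 37  — 37 already appeared earlier.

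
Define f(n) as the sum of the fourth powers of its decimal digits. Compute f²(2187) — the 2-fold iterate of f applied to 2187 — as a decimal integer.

2178

2187 → 2⁴ + 1⁴ + 8⁴ + 7⁴ = 6514
6514 → 6⁴ + 5⁴ + 1⁴ + 4⁴ = 2178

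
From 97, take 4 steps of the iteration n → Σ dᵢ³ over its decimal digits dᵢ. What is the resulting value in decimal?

217

97 → 9³ + 7³ = 729 + 343 = 1072
1072 → 1³ + 0³ + 7³ + 2³ = 1 + 0 + 343 + 8 = 352
352 → 3³ + 5³ + 2³ = 27 + 125 + 8 = 160
160 → 1³ + 6³ + 0³ = 1 + 216 + 0 = 217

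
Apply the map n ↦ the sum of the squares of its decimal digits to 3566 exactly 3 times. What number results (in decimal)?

58

3566 → 3² + 5² + 6² + 6² = 9 + 25 + 36 + 36 = 106
106 → 1² + 0² + 6² = 1 + 0 + 36 = 37
37 → 3² + 7² = 9 + 49 = 58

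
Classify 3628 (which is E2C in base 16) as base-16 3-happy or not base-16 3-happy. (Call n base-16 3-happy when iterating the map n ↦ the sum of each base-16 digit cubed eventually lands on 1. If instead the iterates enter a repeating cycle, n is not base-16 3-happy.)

3628 = (14,2,12)_16 → 4480
4480 = (1,1,8,0)_16 → 514
514 = (2,0,2)_16 → 16
16 = (1,0)_16 → 1  — reached 1.

base-16 3-happy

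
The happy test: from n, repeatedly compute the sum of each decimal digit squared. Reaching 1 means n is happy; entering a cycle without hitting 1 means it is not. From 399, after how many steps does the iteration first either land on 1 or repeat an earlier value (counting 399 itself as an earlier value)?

399 → 3² + 9² + 9² = 9 + 81 + 81 = 171
171 → 1² + 7² + 1² = 1 + 49 + 1 = 51
51 → 5² + 1² = 25 + 1 = 26
26 → 2² + 6² = 4 + 36 = 40
40 → 4² + 0² = 16 + 0 = 16
16 → 1² + 6² = 1 + 36 = 37
37 → 3² + 7² = 9 + 49 = 58
58 → 5² + 8² = 25 + 64 = 89
89 → 8² + 9² = 64 + 81 = 145
145 → 1² + 4² + 5² = 1 + 16 + 25 = 42
42 → 4² + 2² = 16 + 4 = 20
20 → 2² + 0² = 4 + 0 = 4
4 → 4² = 16  — 16 repeats.
That took 13 steps.

13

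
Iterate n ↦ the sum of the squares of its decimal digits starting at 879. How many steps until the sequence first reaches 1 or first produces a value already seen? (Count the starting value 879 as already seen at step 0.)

11

879 → 8² + 7² + 9² = 194
194 → 1² + 9² + 4² = 98
98 → 9² + 8² = 145
145 → 1² + 4² + 5² = 42
42 → 4² + 2² = 20
20 → 2² + 0² = 4
4 → 4² = 16
16 → 1² + 6² = 37
37 → 3² + 7² = 58
58 → 5² + 8² = 89
89 → 8² + 9² = 145  — 145 repeats.
That took 11 steps.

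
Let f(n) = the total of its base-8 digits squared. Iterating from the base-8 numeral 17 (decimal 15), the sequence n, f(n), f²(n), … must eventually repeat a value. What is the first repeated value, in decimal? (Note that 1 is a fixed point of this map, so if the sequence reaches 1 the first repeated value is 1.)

15 = (1,7)_8 → 1² + 7² = 50
50 = (6,2)_8 → 6² + 2² = 40
40 = (5,0)_8 → 5² + 0² = 25
25 = (3,1)_8 → 3² + 1² = 10
10 = (1,2)_8 → 1² + 2² = 5
5 = (5)_8 → 5² = 25  — 25 already appeared earlier.

25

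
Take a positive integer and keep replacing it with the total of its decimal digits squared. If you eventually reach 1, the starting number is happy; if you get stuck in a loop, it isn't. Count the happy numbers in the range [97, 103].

97: 97 → 130 → 10 → 1  — happy
98: 98 → 145 → 42 → 20 → 4 → 16 → 37 → 58 → 89 → 145  — not happy
99: 99 → 162 → 41 → 17 → 50 → 25 → 29 → 85 → 89 → 145 → 42 → 20 → 4 → 16 → 37 → 58 → 89  — not happy
100: 100 → 1  — happy
101: 101 → 2 → 4 → 16 → 37 → 58 → 89 → 145 → 42 → 20 → 4  — not happy
102: 102 → 5 → 25 → 29 → 85 → 89 → 145 → 42 → 20 → 4 → 16 → 37 → 58 → 89  — not happy
103: 103 → 10 → 1  — happy
happy: 97, 100, 103

3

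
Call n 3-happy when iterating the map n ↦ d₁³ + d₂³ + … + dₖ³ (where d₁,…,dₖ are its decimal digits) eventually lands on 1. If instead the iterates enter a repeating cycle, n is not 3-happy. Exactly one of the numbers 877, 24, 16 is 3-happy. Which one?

877: 877 → 1198 → 1243 → 100 → 1  — reaches 1 (3-happy)
24: 24 → 72 → 351 → 153 → 153  — repeats 153 (not 3-happy)
16: 16 → 217 → 352 → 160 → 217  — repeats 217 (not 3-happy)

877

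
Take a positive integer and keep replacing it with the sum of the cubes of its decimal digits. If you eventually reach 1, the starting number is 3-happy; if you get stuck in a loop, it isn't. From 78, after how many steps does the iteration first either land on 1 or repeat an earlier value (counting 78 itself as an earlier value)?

9

78 → 7³ + 8³ = 343 + 512 = 855
855 → 8³ + 5³ + 5³ = 512 + 125 + 125 = 762
762 → 7³ + 6³ + 2³ = 343 + 216 + 8 = 567
567 → 5³ + 6³ + 7³ = 125 + 216 + 343 = 684
684 → 6³ + 8³ + 4³ = 216 + 512 + 64 = 792
792 → 7³ + 9³ + 2³ = 343 + 729 + 8 = 1080
1080 → 1³ + 0³ + 8³ + 0³ = 1 + 0 + 512 + 0 = 513
513 → 5³ + 1³ + 3³ = 125 + 1 + 27 = 153
153 → 1³ + 5³ + 3³ = 1 + 125 + 27 = 153  — 153 repeats.
That took 9 steps.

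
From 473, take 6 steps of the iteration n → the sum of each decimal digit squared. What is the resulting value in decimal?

473 → 74
74 → 65
65 → 61
61 → 37
37 → 58
58 → 89

89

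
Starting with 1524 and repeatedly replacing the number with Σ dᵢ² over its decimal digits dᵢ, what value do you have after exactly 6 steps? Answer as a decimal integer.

145

1524 → 1² + 5² + 2² + 4² = 1 + 25 + 4 + 16 = 46
46 → 4² + 6² = 16 + 36 = 52
52 → 5² + 2² = 25 + 4 = 29
29 → 2² + 9² = 4 + 81 = 85
85 → 8² + 5² = 64 + 25 = 89
89 → 8² + 9² = 64 + 81 = 145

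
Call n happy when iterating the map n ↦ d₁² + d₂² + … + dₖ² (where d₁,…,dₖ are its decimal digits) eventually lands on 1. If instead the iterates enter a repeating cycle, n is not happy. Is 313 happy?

313 → 3² + 1² + 3² = 9 + 1 + 9 = 19
19 → 1² + 9² = 1 + 81 = 82
82 → 8² + 2² = 64 + 4 = 68
68 → 6² + 8² = 36 + 64 = 100
100 → 1² + 0² + 0² = 1 + 0 + 0 = 1  — reached 1.

happy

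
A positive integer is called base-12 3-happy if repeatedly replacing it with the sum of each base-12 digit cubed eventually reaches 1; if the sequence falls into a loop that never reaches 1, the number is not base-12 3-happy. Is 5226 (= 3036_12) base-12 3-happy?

base-12 3-happy

5226 = (3,0,3,6)_12 → 270
270 = (1,10,6)_12 → 1217
1217 = (8,5,5)_12 → 762
762 = (5,3,6)_12 → 368
368 = (2,6,8)_12 → 736
736 = (5,1,4)_12 → 190
190 = (1,3,10)_12 → 1028
1028 = (7,1,8)_12 → 856
856 = (5,11,4)_12 → 1520
1520 = (10,6,8)_12 → 1728
1728 = (1,0,0,0)_12 → 1  — reached 1.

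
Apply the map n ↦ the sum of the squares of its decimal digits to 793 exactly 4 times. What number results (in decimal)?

68

793 → 7² + 9² + 3² = 139
139 → 1² + 3² + 9² = 91
91 → 9² + 1² = 82
82 → 8² + 2² = 68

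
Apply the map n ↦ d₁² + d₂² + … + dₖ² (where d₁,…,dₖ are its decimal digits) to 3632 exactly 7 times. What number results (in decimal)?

16

3632 → 58
58 → 89
89 → 145
145 → 42
42 → 20
20 → 4
4 → 16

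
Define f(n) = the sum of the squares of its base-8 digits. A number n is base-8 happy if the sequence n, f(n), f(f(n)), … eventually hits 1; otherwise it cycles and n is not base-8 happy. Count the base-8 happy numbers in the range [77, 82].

77: 77 → 27 → 18 → 8 → 1  — base-8 happy
78: 78 → 38 → 52 → 52  — not base-8 happy
79: 79 → 51 → 45 → 50 → 40 → 25 → 10 → 5 → 25  — not base-8 happy
80: 80 → 5 → 25 → 10 → 5  — not base-8 happy
81: 81 → 6 → 36 → 32 → 16 → 4 → 16  — not base-8 happy
82: 82 → 9 → 2 → 4 → 16 → 4  — not base-8 happy
base-8 happy: 77

1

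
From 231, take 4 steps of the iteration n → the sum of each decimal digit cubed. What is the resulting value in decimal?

1458

231 → 2³ + 3³ + 1³ = 8 + 27 + 1 = 36
36 → 3³ + 6³ = 27 + 216 = 243
243 → 2³ + 4³ + 3³ = 8 + 64 + 27 = 99
99 → 9³ + 9³ = 729 + 729 = 1458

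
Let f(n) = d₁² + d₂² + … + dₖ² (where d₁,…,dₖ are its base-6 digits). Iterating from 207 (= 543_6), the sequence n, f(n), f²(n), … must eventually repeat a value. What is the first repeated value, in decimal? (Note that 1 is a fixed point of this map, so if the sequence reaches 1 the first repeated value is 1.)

207 = (5,4,3)_6 → 5² + 4² + 3² = 25 + 16 + 9 = 50
50 = (1,2,2)_6 → 1² + 2² + 2² = 1 + 4 + 4 = 9
9 = (1,3)_6 → 1² + 3² = 1 + 9 = 10
10 = (1,4)_6 → 1² + 4² = 1 + 16 = 17
17 = (2,5)_6 → 2² + 5² = 4 + 25 = 29
29 = (4,5)_6 → 4² + 5² = 16 + 25 = 41
41 = (1,0,5)_6 → 1² + 0² + 5² = 1 + 0 + 25 = 26
26 = (4,2)_6 → 4² + 2² = 16 + 4 = 20
20 = (3,2)_6 → 3² + 2² = 9 + 4 = 13
13 = (2,1)_6 → 2² + 1² = 4 + 1 = 5
5 = (5)_6 → 5² = 25
25 = (4,1)_6 → 4² + 1² = 16 + 1 = 17  — 17 already appeared earlier.

17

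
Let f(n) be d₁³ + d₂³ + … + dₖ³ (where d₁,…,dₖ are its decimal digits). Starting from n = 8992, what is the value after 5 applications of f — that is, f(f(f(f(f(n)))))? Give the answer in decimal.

8992 → 8³ + 9³ + 9³ + 2³ = 512 + 729 + 729 + 8 = 1978
1978 → 1³ + 9³ + 7³ + 8³ = 1 + 729 + 343 + 512 = 1585
1585 → 1³ + 5³ + 8³ + 5³ = 1 + 125 + 512 + 125 = 763
763 → 7³ + 6³ + 3³ = 343 + 216 + 27 = 586
586 → 5³ + 8³ + 6³ = 125 + 512 + 216 = 853

853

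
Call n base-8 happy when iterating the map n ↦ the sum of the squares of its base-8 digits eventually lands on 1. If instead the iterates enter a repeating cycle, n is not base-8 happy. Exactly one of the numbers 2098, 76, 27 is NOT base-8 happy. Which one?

2098: 2098 → 56 → 49 → 37 → 41 → 26 → 13 → 26  — repeats 26 (not base-8 happy)
76: 76 → 18 → 8 → 1  — reaches 1 (base-8 happy)
27: 27 → 18 → 8 → 1  — reaches 1 (base-8 happy)

2098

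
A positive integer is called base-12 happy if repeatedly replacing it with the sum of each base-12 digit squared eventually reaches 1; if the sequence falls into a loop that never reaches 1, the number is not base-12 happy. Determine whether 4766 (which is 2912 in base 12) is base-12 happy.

not base-12 happy

4766 = (2,9,1,2)_12 → 2² + 9² + 1² + 2² = 90
90 = (7,6)_12 → 7² + 6² = 85
85 = (7,1)_12 → 7² + 1² = 50
50 = (4,2)_12 → 4² + 2² = 20
20 = (1,8)_12 → 1² + 8² = 65
65 = (5,5)_12 → 5² + 5² = 50  — 50 already seen; the sequence cycles without reaching 1.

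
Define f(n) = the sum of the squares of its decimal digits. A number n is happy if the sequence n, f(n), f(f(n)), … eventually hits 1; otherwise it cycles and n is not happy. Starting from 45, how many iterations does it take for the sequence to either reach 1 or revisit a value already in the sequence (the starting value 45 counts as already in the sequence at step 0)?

45 → 4² + 5² = 41
41 → 4² + 1² = 17
17 → 1² + 7² = 50
50 → 5² + 0² = 25
25 → 2² + 5² = 29
29 → 2² + 9² = 85
85 → 8² + 5² = 89
89 → 8² + 9² = 145
145 → 1² + 4² + 5² = 42
42 → 4² + 2² = 20
20 → 2² + 0² = 4
4 → 4² = 16
16 → 1² + 6² = 37
37 → 3² + 7² = 58
58 → 5² + 8² = 89  — 89 repeats.
That took 15 steps.

15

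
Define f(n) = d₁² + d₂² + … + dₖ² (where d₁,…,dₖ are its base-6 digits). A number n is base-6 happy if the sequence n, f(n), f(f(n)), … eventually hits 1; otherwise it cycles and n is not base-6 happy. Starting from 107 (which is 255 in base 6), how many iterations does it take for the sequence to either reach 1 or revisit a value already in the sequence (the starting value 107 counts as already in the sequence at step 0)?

11

107 = (2,5,5)_6 → 54
54 = (1,3,0)_6 → 10
10 = (1,4)_6 → 17
17 = (2,5)_6 → 29
29 = (4,5)_6 → 41
41 = (1,0,5)_6 → 26
26 = (4,2)_6 → 20
20 = (3,2)_6 → 13
13 = (2,1)_6 → 5
5 = (5)_6 → 25
25 = (4,1)_6 → 17  — 17 repeats.
That took 11 steps.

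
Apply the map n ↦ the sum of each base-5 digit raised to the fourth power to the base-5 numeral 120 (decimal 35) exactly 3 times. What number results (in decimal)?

353

35 = (1,2,0)_5 → 17
17 = (3,2)_5 → 97
97 = (3,4,2)_5 → 353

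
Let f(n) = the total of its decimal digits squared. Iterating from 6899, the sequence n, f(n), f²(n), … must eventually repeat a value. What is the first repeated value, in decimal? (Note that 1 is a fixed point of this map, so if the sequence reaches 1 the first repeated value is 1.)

6899 → 6² + 8² + 9² + 9² = 36 + 64 + 81 + 81 = 262
262 → 2² + 6² + 2² = 4 + 36 + 4 = 44
44 → 4² + 4² = 16 + 16 = 32
32 → 3² + 2² = 9 + 4 = 13
13 → 1² + 3² = 1 + 9 = 10
10 → 1² + 0² = 1 + 0 = 1  — reached the fixed point 1.
1 → 1, so 1 is the first repeated value.

1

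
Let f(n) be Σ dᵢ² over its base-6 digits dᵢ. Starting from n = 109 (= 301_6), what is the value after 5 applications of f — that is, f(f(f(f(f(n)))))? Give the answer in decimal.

26

109 = (3,0,1)_6 → 3² + 0² + 1² = 10
10 = (1,4)_6 → 1² + 4² = 17
17 = (2,5)_6 → 2² + 5² = 29
29 = (4,5)_6 → 4² + 5² = 41
41 = (1,0,5)_6 → 1² + 0² + 5² = 26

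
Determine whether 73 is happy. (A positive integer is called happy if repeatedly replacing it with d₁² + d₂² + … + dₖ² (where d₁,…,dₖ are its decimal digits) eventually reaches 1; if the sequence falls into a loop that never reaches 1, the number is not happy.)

not happy

73 → 7² + 3² = 58
58 → 5² + 8² = 89
89 → 8² + 9² = 145
145 → 1² + 4² + 5² = 42
42 → 4² + 2² = 20
20 → 2² + 0² = 4
4 → 4² = 16
16 → 1² + 6² = 37
37 → 3² + 7² = 58  — 58 already seen; the sequence cycles without reaching 1.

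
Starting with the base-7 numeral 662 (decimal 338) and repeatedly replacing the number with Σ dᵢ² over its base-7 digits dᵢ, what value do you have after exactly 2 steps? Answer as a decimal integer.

46

338 = (6,6,2)_7 → 6² + 6² + 2² = 76
76 = (1,3,6)_7 → 1² + 3² + 6² = 46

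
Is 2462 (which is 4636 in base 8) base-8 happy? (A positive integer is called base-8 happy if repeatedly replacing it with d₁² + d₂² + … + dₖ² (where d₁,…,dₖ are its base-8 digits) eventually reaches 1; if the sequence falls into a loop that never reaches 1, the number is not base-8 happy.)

base-8 happy

2462 = (4,6,3,6)_8 → 4² + 6² + 3² + 6² = 97
97 = (1,4,1)_8 → 1² + 4² + 1² = 18
18 = (2,2)_8 → 2² + 2² = 8
8 = (1,0)_8 → 1² + 0² = 1  — reached 1.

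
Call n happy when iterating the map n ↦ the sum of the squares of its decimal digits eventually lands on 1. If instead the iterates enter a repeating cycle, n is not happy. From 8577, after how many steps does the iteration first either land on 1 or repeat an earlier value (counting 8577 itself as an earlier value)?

14

8577 → 8² + 5² + 7² + 7² = 187
187 → 1² + 8² + 7² = 114
114 → 1² + 1² + 4² = 18
18 → 1² + 8² = 65
65 → 6² + 5² = 61
61 → 6² + 1² = 37
37 → 3² + 7² = 58
58 → 5² + 8² = 89
89 → 8² + 9² = 145
145 → 1² + 4² + 5² = 42
42 → 4² + 2² = 20
20 → 2² + 0² = 4
4 → 4² = 16
16 → 1² + 6² = 37  — 37 repeats.
That took 14 steps.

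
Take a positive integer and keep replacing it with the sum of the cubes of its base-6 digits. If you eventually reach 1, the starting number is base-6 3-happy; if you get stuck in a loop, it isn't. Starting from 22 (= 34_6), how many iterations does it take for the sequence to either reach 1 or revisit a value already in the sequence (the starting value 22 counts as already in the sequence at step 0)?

3

22 = (3,4)_6 → 3³ + 4³ = 27 + 64 = 91
91 = (2,3,1)_6 → 2³ + 3³ + 1³ = 8 + 27 + 1 = 36
36 = (1,0,0)_6 → 1³ + 0³ + 0³ = 1 + 0 + 0 = 1  — reached 1.
That took 3 steps.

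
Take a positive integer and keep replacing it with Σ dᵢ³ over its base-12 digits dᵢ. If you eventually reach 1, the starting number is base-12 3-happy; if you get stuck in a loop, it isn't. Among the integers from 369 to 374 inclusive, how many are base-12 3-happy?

3

369: 369 → 953 → 684 → 793 → 342 → 288 → 8 → 512 → 755 → 1464 → 1008 → 343 → 415 → 1351 → 1136 → 1855 → 1344 → 793  (repeats 793)
370: 370 → 1224 → 728 → 637 → 190 → 1028 → 856 → 1520 → 1728 → 1  (reaches 1)
371: 371 → 1555 → 2072 → 585 → 793 → 342 → 288 → 8 → 512 → 755 → 1464 → 1008 → 343 → 415 → 1351 → 1136 → 1855 → 1344 → 793  (repeats 793)
372: 372 → 351 → 160 → 66 → 341 → 197 → 190 → 1028 → 856 → 1520 → 1728 → 1  (reaches 1)
373: 373 → 352 → 197 → 190 → 1028 → 856 → 1520 → 1728 → 1  (reaches 1)
374: 374 → 359 → 1464 → 1008 → 343 → 415 → 1351 → 1136 → 1855 → 1344 → 793 → 342 → 288 → 8 → 512 → 755 → 1464  (repeats 1464)
base-12 3-happy: 370, 372, 373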